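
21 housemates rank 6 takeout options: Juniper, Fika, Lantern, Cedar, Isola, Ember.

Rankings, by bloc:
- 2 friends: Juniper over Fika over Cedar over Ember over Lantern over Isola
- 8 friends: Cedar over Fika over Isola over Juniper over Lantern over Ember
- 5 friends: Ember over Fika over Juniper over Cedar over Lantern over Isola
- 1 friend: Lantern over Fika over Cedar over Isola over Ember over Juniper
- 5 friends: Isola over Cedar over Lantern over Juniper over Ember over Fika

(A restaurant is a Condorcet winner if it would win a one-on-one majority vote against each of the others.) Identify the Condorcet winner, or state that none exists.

Pairwise majorities:
Juniper vs Fika: Juniper preferred on 2+5 = 7 ballots; Fika wins 14–7.
Juniper vs Lantern: 15 to 6, Juniper.
Juniper vs Cedar: Juniper preferred on 2+5 = 7 ballots; Cedar wins 14–7.
Juniper vs Isola: Isola wins 14–7.
Juniper vs Ember: Juniper wins 15–6.
Fika vs Lantern: Fika, 15–6.
Fika vs Cedar: Cedar wins 13–8.
Fika vs Isola: Fika, 16–5.
Fika vs Ember: 2+8+1 = 11 for Fika, 10 for Ember — Fika by 11–10.
Lantern vs Cedar: 1 for Lantern, 20 for Cedar — Cedar by 20–1.
Lantern vs Isola: Lantern preferred on 2+5+1 = 8 ballots; Isola wins 13–8.
Lantern vs Ember: Lantern is ranked higher on 8+1+5 = 14 ballots, Ember on 7. Lantern wins 14–7.
Cedar vs Isola: 2+8+5+1 = 16 for Cedar, 5 for Isola — Cedar by 16–5.
Cedar vs Ember: 2+8+1+5 = 16 for Cedar, 5 for Ember — Cedar by 16–5.
Isola vs Ember: 8+1+5 = 14 for Isola, 7 for Ember — Isola by 14–7.
Only Cedar has no losses; Cedar is the Condorcet winner.

Cedar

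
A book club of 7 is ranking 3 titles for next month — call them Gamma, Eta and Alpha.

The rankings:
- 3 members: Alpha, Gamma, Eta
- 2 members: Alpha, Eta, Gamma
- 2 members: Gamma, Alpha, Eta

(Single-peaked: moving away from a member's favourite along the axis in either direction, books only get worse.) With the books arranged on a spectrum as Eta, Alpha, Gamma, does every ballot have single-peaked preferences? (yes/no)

yes

Axis positions: Eta=1, Alpha=2, Gamma=3.
Faction 1 (peak Alpha at position 2): ranking walks positions 2-3-1, expanding outward from the peak — single-peaked.
Faction 2 (peak Alpha at position 2): ranking walks positions 2-1-3, expanding outward from the peak — single-peaked.
Faction 3 (peak Gamma at position 3): ranking walks positions 3-2-1, expanding outward from the peak — single-peaked.
Every ranking is single-peaked on this axis.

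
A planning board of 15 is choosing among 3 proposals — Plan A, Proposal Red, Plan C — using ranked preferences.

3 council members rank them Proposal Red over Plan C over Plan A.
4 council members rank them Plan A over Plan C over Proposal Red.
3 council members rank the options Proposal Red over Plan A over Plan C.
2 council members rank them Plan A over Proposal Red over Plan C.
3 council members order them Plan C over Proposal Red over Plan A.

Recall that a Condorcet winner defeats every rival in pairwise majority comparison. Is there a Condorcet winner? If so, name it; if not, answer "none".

Pairwise majorities:
Plan A–Proposal Red: Proposal Red 9–6.
Plan A vs Plan C: Plan A wins 9–6.
Proposal Red vs Plan C: Proposal Red, 8–7.
Proposal Red wins every pairwise contest, so Proposal Red is the Condorcet winner.

Proposal Red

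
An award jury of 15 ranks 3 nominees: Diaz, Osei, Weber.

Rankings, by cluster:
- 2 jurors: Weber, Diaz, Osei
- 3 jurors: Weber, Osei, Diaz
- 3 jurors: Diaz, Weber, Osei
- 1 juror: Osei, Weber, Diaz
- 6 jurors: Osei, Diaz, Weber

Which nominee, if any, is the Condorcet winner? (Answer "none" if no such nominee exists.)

none

Check each pair by majority over 15 ballots:
Diaz vs Osei: Diaz is ranked higher on 2+3 = 5 ballots, Osei on 10. Osei wins 10–5.
Diaz vs Weber: Diaz, 9–6.
Osei vs Weber: 7 to 8, Weber.
Every nominee loses at least once (Diaz loses to Osei; Osei loses to Weber; Weber loses to Diaz). The majority relation contains the cycle Diaz beats Weber beats Osei beats Diaz, so there is no Condorcet winner.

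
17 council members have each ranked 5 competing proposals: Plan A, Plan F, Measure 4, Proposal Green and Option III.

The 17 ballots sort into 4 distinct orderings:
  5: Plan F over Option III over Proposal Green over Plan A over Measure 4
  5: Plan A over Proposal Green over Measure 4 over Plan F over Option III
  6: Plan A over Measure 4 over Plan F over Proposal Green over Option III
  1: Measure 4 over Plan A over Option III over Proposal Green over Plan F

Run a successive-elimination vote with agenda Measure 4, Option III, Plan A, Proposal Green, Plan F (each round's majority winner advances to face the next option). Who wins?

Round 1: Measure 4 vs Option III — 12–5, Measure 4 advances.
Round 2: Measure 4 vs Plan A — 1–16, Plan A advances.
Round 3: Plan A vs Proposal Green — 12–5, Plan A advances.
Round 4: Plan A vs Plan F — 12–5, Plan A advances.
The agenda winner is Plan A.

Plan A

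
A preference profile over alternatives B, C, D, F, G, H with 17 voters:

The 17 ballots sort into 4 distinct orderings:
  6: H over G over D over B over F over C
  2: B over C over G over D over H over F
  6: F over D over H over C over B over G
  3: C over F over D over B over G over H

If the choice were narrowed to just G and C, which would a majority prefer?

Ballots ranking G above C: 6.
Ballots ranking C above G: 17 − 6 = 11.
C wins the head-to-head 11–6.

C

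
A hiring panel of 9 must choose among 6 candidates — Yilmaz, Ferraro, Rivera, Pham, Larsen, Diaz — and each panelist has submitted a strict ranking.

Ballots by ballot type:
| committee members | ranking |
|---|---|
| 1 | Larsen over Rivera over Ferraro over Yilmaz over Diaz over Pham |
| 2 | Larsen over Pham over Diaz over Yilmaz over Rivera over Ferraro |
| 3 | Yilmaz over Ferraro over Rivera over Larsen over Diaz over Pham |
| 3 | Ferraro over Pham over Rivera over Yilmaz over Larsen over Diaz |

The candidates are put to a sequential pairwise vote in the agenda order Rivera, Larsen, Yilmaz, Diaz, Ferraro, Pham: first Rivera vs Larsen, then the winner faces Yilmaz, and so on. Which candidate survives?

Pham

Round 1: Rivera vs Larsen — 6–3, Rivera advances.
Round 2: Rivera vs Yilmaz — 4–5, Yilmaz advances.
Round 3: Yilmaz vs Diaz — 7–2, Yilmaz advances.
Round 4: Yilmaz vs Ferraro — 5–4, Yilmaz advances.
Round 5: Yilmaz vs Pham — 4–5, Pham advances.
The agenda winner is Pham.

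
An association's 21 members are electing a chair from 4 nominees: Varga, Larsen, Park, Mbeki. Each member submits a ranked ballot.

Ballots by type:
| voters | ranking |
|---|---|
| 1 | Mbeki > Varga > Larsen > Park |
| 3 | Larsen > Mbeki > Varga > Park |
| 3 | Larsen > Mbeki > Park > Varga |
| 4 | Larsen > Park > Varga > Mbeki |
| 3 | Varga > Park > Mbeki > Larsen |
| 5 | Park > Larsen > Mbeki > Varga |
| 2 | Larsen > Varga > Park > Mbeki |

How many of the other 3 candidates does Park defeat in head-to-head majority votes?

2

Park against each rival (21 voters):
Park vs Varga: Park is ranked higher on 3+4+5 = 12 ballots, Varga on 9. Park wins 12–9.
Park vs Larsen: Larsen, 13–8.
Park vs Mbeki: 14 to 7, Park.
Park beats Varga, Mbeki; loses to Larsen — 2 pairwise wins.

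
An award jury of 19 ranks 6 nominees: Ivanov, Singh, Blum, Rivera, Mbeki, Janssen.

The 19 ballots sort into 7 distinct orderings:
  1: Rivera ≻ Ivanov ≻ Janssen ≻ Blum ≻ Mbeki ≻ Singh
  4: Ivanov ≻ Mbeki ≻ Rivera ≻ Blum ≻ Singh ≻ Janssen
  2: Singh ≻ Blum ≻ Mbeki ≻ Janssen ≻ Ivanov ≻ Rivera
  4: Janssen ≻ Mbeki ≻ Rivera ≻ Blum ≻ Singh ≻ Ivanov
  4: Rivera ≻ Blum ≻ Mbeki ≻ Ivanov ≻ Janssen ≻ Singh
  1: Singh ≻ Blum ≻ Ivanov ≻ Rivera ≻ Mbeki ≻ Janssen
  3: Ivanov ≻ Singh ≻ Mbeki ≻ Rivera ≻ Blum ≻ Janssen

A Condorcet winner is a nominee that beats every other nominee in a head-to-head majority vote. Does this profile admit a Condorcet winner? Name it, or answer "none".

Check each pair by majority over 19 ballots:
Ivanov vs Singh: 1+4+4+3 = 12 for Ivanov, 7 for Singh — Ivanov by 12–7.
Ivanov vs Blum: Ivanov preferred on 1+4+3 = 8 ballots; Blum wins 11–8.
Ivanov vs Rivera: 10 to 9, Ivanov.
Ivanov vs Mbeki: Ivanov preferred on 1+4+1+3 = 9 ballots; Mbeki wins 10–9.
Ivanov vs Janssen: Ivanov preferred on 1+4+4+1+3 = 13 ballots; Ivanov wins 13–6.
Singh vs Blum: Singh is ranked higher on 2+1+3 = 6 ballots, Blum on 13. Blum wins 13–6.
Singh vs Rivera: Singh is ranked higher on 2+1+3 = 6 ballots, Rivera on 13. Rivera wins 13–6.
Singh vs Mbeki: Singh preferred on 2+1+3 = 6 ballots; Mbeki wins 13–6.
Singh vs Janssen: 10 to 9, Singh.
Blum vs Rivera: 2+1 = 3 for Blum, 16 for Rivera — Rivera by 16–3.
Blum vs Mbeki: Blum is ranked higher on 1+2+4+1 = 8 ballots, Mbeki on 11. Mbeki wins 11–8.
Blum vs Janssen: Blum is ranked higher on 4+2+4+1+3 = 14 ballots, Janssen on 5. Blum wins 14–5.
Rivera vs Mbeki: Rivera is ranked higher on 1+4+1 = 6 ballots, Mbeki on 13. Mbeki wins 13–6.
Rivera vs Janssen: Rivera is ranked higher on 1+4+4+1+3 = 13 ballots, Janssen on 6. Rivera wins 13–6.
Mbeki vs Janssen: 4+2+4+1+3 = 14 for Mbeki, 5 for Janssen — Mbeki by 14–5.
Mbeki wins every pairwise contest, so Mbeki is the Condorcet winner.

Mbeki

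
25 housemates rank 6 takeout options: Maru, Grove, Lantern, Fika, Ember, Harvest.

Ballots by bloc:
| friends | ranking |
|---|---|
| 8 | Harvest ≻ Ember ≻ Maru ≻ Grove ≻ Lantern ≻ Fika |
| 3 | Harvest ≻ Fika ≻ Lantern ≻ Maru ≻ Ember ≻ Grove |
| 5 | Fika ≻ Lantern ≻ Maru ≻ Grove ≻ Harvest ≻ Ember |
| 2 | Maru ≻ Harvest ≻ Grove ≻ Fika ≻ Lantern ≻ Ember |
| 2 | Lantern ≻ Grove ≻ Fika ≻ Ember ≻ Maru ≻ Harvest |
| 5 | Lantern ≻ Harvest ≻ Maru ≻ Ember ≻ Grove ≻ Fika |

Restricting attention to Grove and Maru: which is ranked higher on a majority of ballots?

Ballots ranking Grove above Maru: 2.
Ballots ranking Maru above Grove: 25 − 2 = 23.
Maru wins the head-to-head 23–2.

Maru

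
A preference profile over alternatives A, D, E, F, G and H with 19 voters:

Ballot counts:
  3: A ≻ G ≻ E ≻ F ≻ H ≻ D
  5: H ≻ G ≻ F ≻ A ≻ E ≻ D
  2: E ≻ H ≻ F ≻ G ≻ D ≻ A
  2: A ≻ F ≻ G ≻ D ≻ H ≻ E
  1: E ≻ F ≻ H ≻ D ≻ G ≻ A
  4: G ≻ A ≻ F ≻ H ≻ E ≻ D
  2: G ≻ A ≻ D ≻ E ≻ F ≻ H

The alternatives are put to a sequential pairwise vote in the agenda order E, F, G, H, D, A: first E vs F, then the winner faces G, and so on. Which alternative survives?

Round 1: E vs F — 8–11, F advances.
Round 2: F vs G — 5–14, G advances.
Round 3: G vs H — 11–8, G advances.
Round 4: G vs D — 18–1, G advances.
Round 5: G vs A — 14–5, G advances.
G survives the agenda.

G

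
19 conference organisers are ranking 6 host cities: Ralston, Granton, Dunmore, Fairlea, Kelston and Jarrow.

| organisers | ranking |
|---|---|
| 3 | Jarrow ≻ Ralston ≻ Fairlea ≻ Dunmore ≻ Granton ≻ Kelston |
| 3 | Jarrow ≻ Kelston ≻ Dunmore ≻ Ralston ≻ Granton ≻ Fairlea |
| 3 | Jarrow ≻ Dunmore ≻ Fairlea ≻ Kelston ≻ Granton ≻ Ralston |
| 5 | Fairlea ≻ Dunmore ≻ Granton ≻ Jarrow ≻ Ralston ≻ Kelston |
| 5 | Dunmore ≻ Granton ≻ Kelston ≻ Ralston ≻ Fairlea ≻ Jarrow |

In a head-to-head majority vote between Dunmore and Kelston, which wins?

Ballots ranking Dunmore above Kelston: 3 + 3 + 5 + 5 = 16.
Ballots ranking Kelston above Dunmore: 19 − 16 = 3.
Dunmore wins the head-to-head 16–3.

Dunmore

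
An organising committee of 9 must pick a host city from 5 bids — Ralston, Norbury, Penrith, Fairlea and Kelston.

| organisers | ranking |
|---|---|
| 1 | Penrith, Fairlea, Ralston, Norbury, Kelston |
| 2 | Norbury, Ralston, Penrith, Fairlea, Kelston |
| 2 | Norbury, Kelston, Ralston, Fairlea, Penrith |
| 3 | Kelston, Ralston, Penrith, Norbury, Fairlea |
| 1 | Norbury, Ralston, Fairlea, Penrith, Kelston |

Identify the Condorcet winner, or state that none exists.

Norbury

Head-to-head results (9 organisers):
Ralston vs Norbury: Norbury wins 5–4.
Ralston vs Penrith: Ralston, 8–1.
Ralston vs Fairlea: Ralston wins 8–1.
Ralston vs Kelston: Kelston wins 5–4.
Norbury vs Penrith: Norbury wins 5–4.
Norbury vs Fairlea: 8 to 1, Norbury.
Norbury vs Kelston: Norbury is ranked higher on 1+2+2+1 = 6 ballots, Kelston on 3. Norbury wins 6–3.
Penrith vs Fairlea: Penrith wins 6–3.
Penrith–Kelston: Kelston 5–4.
Fairlea vs Kelston: Fairlea is ranked higher on 1+2+1 = 4 ballots, Kelston on 5. Kelston wins 5–4.
Norbury beats each of Ralston, Penrith, Fairlea, Kelston — Norbury is the Condorcet winner.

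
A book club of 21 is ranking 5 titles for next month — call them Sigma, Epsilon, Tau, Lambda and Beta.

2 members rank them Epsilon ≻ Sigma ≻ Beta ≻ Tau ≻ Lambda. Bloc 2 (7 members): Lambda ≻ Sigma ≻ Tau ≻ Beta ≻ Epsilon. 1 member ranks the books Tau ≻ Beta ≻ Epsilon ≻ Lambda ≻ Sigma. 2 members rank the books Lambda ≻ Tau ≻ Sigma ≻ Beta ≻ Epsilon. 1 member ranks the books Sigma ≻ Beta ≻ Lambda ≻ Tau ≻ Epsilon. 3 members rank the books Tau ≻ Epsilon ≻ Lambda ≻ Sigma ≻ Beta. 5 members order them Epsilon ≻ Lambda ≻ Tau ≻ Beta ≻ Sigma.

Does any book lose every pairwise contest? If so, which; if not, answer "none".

Pairwise majorities:
Sigma vs Epsilon: Sigma preferred on 7+2+1 = 10 ballots; Epsilon wins 11–10.
Sigma vs Tau: Tau wins 11–10.
Sigma vs Lambda: Sigma is ranked higher on 2+1 = 3 ballots, Lambda on 18. Lambda wins 18–3.
Sigma vs Beta: Sigma preferred on 2+7+2+1+3 = 15 ballots; Sigma wins 15–6.
Epsilon–Tau: Tau 14–7.
Epsilon vs Lambda: Epsilon wins 11–10.
Epsilon vs Beta: Beta, 11–10.
Tau vs Lambda: 2+1+3 = 6 for Tau, 15 for Lambda — Lambda by 15–6.
Tau vs Beta: Tau is ranked higher on 7+1+2+3+5 = 18 ballots, Beta on 3. Tau wins 18–3.
Lambda vs Beta: 17 to 4, Lambda.
No book is winless: Sigma beats Beta; Epsilon beats Sigma; Tau beats Sigma; Lambda beats Sigma; Beta beats Epsilon. There is no Condorcet loser.

none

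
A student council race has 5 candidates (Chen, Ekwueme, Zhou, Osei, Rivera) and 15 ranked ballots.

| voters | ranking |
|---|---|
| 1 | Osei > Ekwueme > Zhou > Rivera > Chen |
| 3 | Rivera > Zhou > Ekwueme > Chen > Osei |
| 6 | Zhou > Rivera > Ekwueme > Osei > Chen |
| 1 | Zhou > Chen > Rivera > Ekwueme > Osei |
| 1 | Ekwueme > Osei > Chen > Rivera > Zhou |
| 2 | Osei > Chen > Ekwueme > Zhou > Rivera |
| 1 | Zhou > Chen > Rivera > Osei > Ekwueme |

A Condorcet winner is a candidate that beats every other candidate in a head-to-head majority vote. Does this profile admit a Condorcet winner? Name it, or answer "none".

Zhou

Pairwise majorities:
Chen vs Ekwueme: Chen is ranked higher on 1+2+1 = 4 ballots, Ekwueme on 11. Ekwueme wins 11–4.
Chen vs Zhou: Chen is ranked higher on 1+2 = 3 ballots, Zhou on 12. Zhou wins 12–3.
Chen vs Osei: 5 to 10, Osei.
Chen vs Rivera: Chen preferred on 1+1+2+1 = 5 ballots; Rivera wins 10–5.
Ekwueme vs Zhou: 4 to 11, Zhou.
Ekwueme vs Osei: 11 to 4, Ekwueme.
Ekwueme vs Rivera: Ekwueme preferred on 1+1+2 = 4 ballots; Rivera wins 11–4.
Zhou vs Osei: Zhou is ranked higher on 3+6+1+1 = 11 ballots, Osei on 4. Zhou wins 11–4.
Zhou vs Rivera: 1+6+1+2+1 = 11 for Zhou, 4 for Rivera — Zhou by 11–4.
Osei vs Rivera: 1+1+2 = 4 for Osei, 11 for Rivera — Rivera by 11–4.
Zhou wins every pairwise contest, so Zhou is the Condorcet winner.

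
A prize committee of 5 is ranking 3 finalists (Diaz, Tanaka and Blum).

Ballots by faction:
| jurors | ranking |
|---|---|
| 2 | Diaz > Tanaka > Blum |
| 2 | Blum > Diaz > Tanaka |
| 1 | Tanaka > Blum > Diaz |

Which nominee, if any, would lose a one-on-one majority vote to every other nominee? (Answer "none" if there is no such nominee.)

Head-to-head results (5 jurors):
Diaz vs Tanaka: Diaz, 4–1.
Diaz–Blum: Blum 3–2.
Tanaka vs Blum: 3 to 2, Tanaka.
No nominee is winless: Diaz beats Tanaka; Tanaka beats Blum; Blum beats Diaz. There is no Condorcet loser.

none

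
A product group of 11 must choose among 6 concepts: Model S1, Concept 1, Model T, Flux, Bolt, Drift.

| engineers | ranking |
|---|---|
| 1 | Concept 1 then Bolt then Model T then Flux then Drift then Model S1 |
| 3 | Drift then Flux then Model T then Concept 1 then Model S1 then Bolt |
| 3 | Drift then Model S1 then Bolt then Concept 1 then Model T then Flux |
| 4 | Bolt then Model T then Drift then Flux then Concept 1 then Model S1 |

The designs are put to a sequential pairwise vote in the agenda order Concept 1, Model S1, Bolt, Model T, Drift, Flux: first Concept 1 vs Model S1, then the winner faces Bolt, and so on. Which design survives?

Drift

Round 1: Concept 1 vs Model S1 — 8–3, Concept 1 advances.
Round 2: Concept 1 vs Bolt — 4–7, Bolt advances.
Round 3: Bolt vs Model T — 8–3, Bolt advances.
Round 4: Bolt vs Drift — 5–6, Drift advances.
Round 5: Drift vs Flux — 10–1, Drift advances.
Drift survives the agenda.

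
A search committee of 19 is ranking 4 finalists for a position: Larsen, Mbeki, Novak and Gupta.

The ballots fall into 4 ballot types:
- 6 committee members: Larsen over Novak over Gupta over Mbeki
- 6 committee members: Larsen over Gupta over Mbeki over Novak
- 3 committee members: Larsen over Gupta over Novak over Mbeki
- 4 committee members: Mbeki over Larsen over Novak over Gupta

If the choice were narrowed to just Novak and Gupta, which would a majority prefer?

Novak

Ballots ranking Novak above Gupta: 6 + 4 = 10.
Ballots ranking Gupta above Novak: 19 − 10 = 9.
Novak wins the head-to-head 10–9.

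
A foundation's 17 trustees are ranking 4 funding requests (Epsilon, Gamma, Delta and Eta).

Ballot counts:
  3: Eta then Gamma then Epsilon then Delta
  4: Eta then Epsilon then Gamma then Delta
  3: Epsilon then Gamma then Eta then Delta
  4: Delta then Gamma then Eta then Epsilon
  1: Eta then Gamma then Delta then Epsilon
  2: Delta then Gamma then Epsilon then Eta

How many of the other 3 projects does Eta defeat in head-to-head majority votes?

2

Eta against each rival (17 reviewers):
Eta vs Epsilon: Eta wins 12–5.
Eta vs Gamma: 3+4+1 = 8 for Eta, 9 for Gamma — Gamma by 9–8.
Eta vs Delta: 11 to 6, Eta.
Eta beats Epsilon, Delta; loses to Gamma — 2 pairwise wins.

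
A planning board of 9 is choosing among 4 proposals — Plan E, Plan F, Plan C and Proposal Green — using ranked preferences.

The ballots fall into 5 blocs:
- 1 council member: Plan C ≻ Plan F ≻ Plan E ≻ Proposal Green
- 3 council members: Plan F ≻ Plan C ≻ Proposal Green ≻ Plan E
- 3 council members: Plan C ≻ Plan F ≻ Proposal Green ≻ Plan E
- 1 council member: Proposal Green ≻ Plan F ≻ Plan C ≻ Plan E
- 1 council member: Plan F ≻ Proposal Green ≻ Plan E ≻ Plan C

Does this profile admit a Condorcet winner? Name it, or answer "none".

Plan F

Pairwise majorities:
Plan E vs Plan F: Plan E is ranked higher on 0 ballots, Plan F on 9. Plan F wins 9–0.
Plan E vs Plan C: 1 for Plan E, 8 for Plan C — Plan C by 8–1.
Plan E vs Proposal Green: 1 to 8, Proposal Green.
Plan F vs Plan C: 5 to 4, Plan F.
Plan F vs Proposal Green: Plan F preferred on 1+3+3+1 = 8 ballots; Plan F wins 8–1.
Plan C vs Proposal Green: Plan C preferred on 1+3+3 = 7 ballots; Plan C wins 7–2.
Plan F beats each of Plan E, Plan C, Proposal Green — Plan F is the Condorcet winner.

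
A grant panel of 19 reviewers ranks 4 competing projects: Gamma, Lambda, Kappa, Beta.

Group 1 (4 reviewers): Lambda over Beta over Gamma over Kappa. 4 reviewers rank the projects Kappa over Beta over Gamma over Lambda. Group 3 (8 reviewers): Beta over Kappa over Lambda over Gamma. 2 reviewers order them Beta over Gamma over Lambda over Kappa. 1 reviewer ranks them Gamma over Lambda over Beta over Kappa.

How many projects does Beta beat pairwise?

Beta against each rival (19 reviewers):
Beta–Gamma: Beta 18–1.
Beta vs Lambda: 14 to 5, Beta.
Beta vs Kappa: Beta, 15–4.
Beta beats Gamma, Lambda, Kappa — 3 pairwise wins.

3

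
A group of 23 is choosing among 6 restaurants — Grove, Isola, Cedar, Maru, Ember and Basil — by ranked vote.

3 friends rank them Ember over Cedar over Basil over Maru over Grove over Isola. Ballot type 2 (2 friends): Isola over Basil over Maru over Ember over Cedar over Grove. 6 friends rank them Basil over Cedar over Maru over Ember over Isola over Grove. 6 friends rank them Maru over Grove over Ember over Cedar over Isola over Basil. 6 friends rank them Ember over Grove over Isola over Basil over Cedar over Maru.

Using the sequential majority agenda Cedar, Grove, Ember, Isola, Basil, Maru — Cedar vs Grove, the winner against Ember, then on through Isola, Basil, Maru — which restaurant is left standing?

Round 1: Cedar vs Grove — 11–12, Grove advances.
Round 2: Grove vs Ember — 6–17, Ember advances.
Round 3: Ember vs Isola — 21–2, Ember advances.
Round 4: Ember vs Basil — 15–8, Ember advances.
Round 5: Ember vs Maru — 9–14, Maru advances.
The agenda winner is Maru.

Maru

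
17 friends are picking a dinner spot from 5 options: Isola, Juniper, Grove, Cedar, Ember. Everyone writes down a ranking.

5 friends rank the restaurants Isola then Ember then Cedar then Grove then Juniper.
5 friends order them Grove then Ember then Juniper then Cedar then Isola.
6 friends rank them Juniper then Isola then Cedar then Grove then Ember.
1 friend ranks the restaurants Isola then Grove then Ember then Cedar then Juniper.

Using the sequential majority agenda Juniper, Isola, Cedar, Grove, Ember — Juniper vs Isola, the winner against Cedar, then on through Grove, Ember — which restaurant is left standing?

Round 1: Juniper vs Isola — 11–6, Juniper advances.
Round 2: Juniper vs Cedar — 11–6, Juniper advances.
Round 3: Juniper vs Grove — 6–11, Grove advances.
Round 4: Grove vs Ember — 12–5, Grove advances.
Grove survives the agenda.

Grove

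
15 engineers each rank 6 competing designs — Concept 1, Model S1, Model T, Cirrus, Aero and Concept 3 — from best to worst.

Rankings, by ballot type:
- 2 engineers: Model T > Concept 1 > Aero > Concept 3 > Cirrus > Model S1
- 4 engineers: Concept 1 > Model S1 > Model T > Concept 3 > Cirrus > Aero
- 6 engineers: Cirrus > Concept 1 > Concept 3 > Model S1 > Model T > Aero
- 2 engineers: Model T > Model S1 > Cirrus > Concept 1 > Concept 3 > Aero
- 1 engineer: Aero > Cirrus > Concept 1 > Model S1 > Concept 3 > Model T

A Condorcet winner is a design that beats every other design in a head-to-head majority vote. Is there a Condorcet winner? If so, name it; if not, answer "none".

Pairwise majorities:
Concept 1 vs Model S1: Concept 1 preferred on 2+4+6+1 = 13 ballots; Concept 1 wins 13–2.
Concept 1 vs Model T: Concept 1 is ranked higher on 4+6+1 = 11 ballots, Model T on 4. Concept 1 wins 11–4.
Concept 1 vs Cirrus: 6 to 9, Cirrus.
Concept 1 vs Aero: Concept 1 preferred on 2+4+6+2 = 14 ballots; Concept 1 wins 14–1.
Concept 1 vs Concept 3: Concept 1 is ranked higher on 2+4+6+2+1 = 15 ballots, Concept 3 on 0. Concept 1 wins 15–0.
Model S1 vs Model T: 11 to 4, Model S1.
Model S1 vs Cirrus: 6 to 9, Cirrus.
Model S1 vs Aero: 12 to 3, Model S1.
Model S1 vs Concept 3: Model S1 preferred on 4+2+1 = 7 ballots; Concept 3 wins 8–7.
Model T vs Cirrus: Model T preferred on 2+4+2 = 8 ballots; Model T wins 8–7.
Model T vs Aero: 2+4+6+2 = 14 for Model T, 1 for Aero — Model T by 14–1.
Model T vs Concept 3: Model T is ranked higher on 2+4+2 = 8 ballots, Concept 3 on 7. Model T wins 8–7.
Cirrus vs Aero: Cirrus is ranked higher on 4+6+2 = 12 ballots, Aero on 3. Cirrus wins 12–3.
Cirrus vs Concept 3: Cirrus preferred on 6+2+1 = 9 ballots; Cirrus wins 9–6.
Aero vs Concept 3: Aero preferred on 2+1 = 3 ballots; Concept 3 wins 12–3.
Each design drops at least one matchup (Concept 1 loses to Cirrus; Model S1 loses to Concept 1; Model T loses to Concept 1; Cirrus loses to Model T; Aero loses to Concept 1; Concept 3 loses to Concept 1); the cycle Concept 1 beats Model T beats Cirrus beats Concept 1 rules out a Condorcet winner.

none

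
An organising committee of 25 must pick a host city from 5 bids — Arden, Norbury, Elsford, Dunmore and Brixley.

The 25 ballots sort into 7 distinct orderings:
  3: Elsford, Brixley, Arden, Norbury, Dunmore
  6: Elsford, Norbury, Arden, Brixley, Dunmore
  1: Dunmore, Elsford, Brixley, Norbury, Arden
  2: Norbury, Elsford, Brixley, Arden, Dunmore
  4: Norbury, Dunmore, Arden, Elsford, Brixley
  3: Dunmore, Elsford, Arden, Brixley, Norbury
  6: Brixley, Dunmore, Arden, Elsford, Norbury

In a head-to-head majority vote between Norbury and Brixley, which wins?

Ballots ranking Norbury above Brixley: 6 + 2 + 4 = 12.
Ballots ranking Brixley above Norbury: 25 − 12 = 13.
Brixley wins the head-to-head 13–12.

Brixley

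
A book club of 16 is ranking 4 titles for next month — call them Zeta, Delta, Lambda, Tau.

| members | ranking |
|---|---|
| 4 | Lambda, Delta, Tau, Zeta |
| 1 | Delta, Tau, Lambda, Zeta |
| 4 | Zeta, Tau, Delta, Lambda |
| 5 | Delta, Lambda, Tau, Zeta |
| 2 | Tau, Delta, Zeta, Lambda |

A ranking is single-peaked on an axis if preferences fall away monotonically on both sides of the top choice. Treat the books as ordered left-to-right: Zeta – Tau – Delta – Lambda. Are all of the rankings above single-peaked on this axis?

yes

Axis positions: Zeta=1, Tau=2, Delta=3, Lambda=4.
Faction 1 (peak Lambda at position 4): ranking walks positions 4-3-2-1, expanding outward from the peak — single-peaked.
Faction 2 (peak Delta at position 3): ranking walks positions 3-2-4-1, expanding outward from the peak — single-peaked.
Faction 3 (peak Zeta at position 1): ranking walks positions 1-2-3-4, expanding outward from the peak — single-peaked.
Faction 4 (peak Delta at position 3): ranking walks positions 3-4-2-1, expanding outward from the peak — single-peaked.
Faction 5 (peak Tau at position 2): ranking walks positions 2-3-1-4, expanding outward from the peak — single-peaked.
Every ranking is single-peaked on this axis.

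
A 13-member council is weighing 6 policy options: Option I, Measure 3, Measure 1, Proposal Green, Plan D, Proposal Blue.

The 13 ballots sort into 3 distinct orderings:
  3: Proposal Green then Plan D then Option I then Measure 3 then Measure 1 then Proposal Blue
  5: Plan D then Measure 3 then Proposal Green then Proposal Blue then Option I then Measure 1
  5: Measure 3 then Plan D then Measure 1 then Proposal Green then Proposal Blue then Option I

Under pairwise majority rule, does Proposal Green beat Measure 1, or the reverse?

Proposal Green

Ballots ranking Proposal Green above Measure 1: 3 + 5 = 8.
Ballots ranking Measure 1 above Proposal Green: 13 − 8 = 5.
Proposal Green wins the head-to-head 8–5.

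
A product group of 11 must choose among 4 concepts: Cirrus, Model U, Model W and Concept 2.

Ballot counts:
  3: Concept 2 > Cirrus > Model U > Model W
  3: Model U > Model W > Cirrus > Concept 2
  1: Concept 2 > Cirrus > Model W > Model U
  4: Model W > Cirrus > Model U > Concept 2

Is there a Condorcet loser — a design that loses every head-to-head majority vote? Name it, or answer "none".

Concept 2

Head-to-head results (11 engineers):
Cirrus vs Model U: Cirrus preferred on 3+1+4 = 8 ballots; Cirrus wins 8–3.
Cirrus–Model W: Model W 7–4.
Cirrus–Concept 2: Cirrus 7–4.
Model U vs Model W: Model U wins 6–5.
Model U vs Concept 2: 7 to 4, Model U.
Model W vs Concept 2: 7 to 4, Model W.
Concept 2 loses to every other design — it is the Condorcet loser.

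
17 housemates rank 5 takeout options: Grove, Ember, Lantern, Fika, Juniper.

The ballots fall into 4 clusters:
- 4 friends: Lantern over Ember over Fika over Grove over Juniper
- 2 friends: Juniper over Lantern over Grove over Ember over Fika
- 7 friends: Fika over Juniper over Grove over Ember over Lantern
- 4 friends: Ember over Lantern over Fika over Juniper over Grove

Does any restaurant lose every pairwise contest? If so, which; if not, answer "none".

Head-to-head results (17 friends):
Grove vs Ember: Grove, 9–8.
Grove–Lantern: Lantern 10–7.
Grove vs Fika: 2 to 15, Fika.
Grove vs Juniper: 4 to 13, Juniper.
Ember vs Lantern: Ember wins 11–6.
Ember–Fika: Ember 10–7.
Ember vs Juniper: Juniper wins 9–8.
Lantern vs Fika: 4+2+4 = 10 for Lantern, 7 for Fika — Lantern by 10–7.
Lantern vs Juniper: Lantern preferred on 4+4 = 8 ballots; Juniper wins 9–8.
Fika–Juniper: Fika 15–2.
Each restaurant has at least one pairwise win (Grove beats Ember; Ember beats Lantern; Lantern beats Grove; Fika beats Grove; Juniper beats Grove) — no Condorcet loser.

none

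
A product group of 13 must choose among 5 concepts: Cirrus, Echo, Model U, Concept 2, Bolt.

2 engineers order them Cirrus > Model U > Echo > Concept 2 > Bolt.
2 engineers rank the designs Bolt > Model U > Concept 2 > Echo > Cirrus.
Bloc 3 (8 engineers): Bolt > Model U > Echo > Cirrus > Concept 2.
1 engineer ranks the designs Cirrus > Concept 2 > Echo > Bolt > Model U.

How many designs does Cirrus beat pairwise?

1

Cirrus against each rival (13 engineers):
Cirrus–Echo: Echo 10–3.
Cirrus–Model U: Model U 10–3.
Cirrus vs Concept 2: Cirrus is ranked higher on 2+8+1 = 11 ballots, Concept 2 on 2. Cirrus wins 11–2.
Cirrus–Bolt: Bolt 10–3.
Cirrus beats Concept 2; loses to Echo, Model U, Bolt — 1 pairwise win.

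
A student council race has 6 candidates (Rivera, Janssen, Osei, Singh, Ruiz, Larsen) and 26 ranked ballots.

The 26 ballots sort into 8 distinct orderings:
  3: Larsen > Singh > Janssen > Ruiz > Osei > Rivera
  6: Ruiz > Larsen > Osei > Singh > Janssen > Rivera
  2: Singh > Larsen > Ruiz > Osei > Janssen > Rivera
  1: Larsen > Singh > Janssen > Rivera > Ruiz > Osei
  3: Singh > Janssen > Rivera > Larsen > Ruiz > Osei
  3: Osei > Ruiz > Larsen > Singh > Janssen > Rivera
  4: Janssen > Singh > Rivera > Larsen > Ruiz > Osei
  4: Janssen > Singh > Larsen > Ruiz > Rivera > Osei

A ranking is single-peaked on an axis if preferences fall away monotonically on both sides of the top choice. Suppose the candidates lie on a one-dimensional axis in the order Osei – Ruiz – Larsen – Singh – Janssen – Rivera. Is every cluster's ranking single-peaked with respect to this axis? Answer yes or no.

yes

Axis positions: Osei=1, Ruiz=2, Larsen=3, Singh=4, Janssen=5, Rivera=6.
Cluster 1 (peak Larsen at position 3): ranking walks positions 3-4-5-2-1-6, expanding outward from the peak — single-peaked.
Cluster 2 (peak Ruiz at position 2): ranking walks positions 2-3-1-4-5-6, expanding outward from the peak — single-peaked.
Cluster 3 (peak Singh at position 4): ranking walks positions 4-3-2-1-5-6, expanding outward from the peak — single-peaked.
Cluster 4 (peak Larsen at position 3): ranking walks positions 3-4-5-6-2-1, expanding outward from the peak — single-peaked.
Cluster 5 (peak Singh at position 4): ranking walks positions 4-5-6-3-2-1, expanding outward from the peak — single-peaked.
Cluster 6 (peak Osei at position 1): ranking walks positions 1-2-3-4-5-6, expanding outward from the peak — single-peaked.
Cluster 7 (peak Janssen at position 5): ranking walks positions 5-4-6-3-2-1, expanding outward from the peak — single-peaked.
Cluster 8 (peak Janssen at position 5): ranking walks positions 5-4-3-2-6-1, expanding outward from the peak — single-peaked.
Every ranking is single-peaked on this axis.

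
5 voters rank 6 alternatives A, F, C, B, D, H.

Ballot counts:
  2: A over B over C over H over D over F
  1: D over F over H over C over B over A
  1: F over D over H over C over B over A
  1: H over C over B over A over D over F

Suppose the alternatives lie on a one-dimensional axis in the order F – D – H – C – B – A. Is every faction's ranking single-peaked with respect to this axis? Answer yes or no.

yes

Axis positions: F=1, D=2, H=3, C=4, B=5, A=6.
Faction 1 (peak A at position 6): ranking walks positions 6-5-4-3-2-1, expanding outward from the peak — single-peaked.
Faction 2 (peak D at position 2): ranking walks positions 2-1-3-4-5-6, expanding outward from the peak — single-peaked.
Faction 3 (peak F at position 1): ranking walks positions 1-2-3-4-5-6, expanding outward from the peak — single-peaked.
Faction 4 (peak H at position 3): ranking walks positions 3-4-5-6-2-1, expanding outward from the peak — single-peaked.
Every ranking is single-peaked on this axis.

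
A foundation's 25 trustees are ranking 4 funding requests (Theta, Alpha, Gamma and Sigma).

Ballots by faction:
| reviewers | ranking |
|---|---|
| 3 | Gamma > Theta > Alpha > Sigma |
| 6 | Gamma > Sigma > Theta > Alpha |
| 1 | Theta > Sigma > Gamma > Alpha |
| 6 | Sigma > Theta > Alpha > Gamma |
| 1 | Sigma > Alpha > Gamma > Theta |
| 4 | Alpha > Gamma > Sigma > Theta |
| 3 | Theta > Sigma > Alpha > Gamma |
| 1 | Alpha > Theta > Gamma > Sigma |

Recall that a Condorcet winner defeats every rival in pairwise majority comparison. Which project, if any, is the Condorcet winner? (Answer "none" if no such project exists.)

none

Check each pair by majority over 25 ballots:
Theta vs Alpha: Theta is ranked higher on 3+6+1+6+3 = 19 ballots, Alpha on 6. Theta wins 19–6.
Theta vs Gamma: Theta preferred on 1+6+3+1 = 11 ballots; Gamma wins 14–11.
Theta vs Sigma: Theta preferred on 3+1+3+1 = 8 ballots; Sigma wins 17–8.
Alpha vs Gamma: Alpha is ranked higher on 6+1+4+3+1 = 15 ballots, Gamma on 10. Alpha wins 15–10.
Alpha vs Sigma: Alpha is ranked higher on 3+4+1 = 8 ballots, Sigma on 17. Sigma wins 17–8.
Gamma vs Sigma: Gamma preferred on 3+6+4+1 = 14 ballots; Gamma wins 14–11.
Each project drops at least one matchup (Theta loses to Gamma; Alpha loses to Theta; Gamma loses to Alpha; Sigma loses to Gamma); the cycle Theta > Alpha > Gamma > Theta rules out a Condorcet winner.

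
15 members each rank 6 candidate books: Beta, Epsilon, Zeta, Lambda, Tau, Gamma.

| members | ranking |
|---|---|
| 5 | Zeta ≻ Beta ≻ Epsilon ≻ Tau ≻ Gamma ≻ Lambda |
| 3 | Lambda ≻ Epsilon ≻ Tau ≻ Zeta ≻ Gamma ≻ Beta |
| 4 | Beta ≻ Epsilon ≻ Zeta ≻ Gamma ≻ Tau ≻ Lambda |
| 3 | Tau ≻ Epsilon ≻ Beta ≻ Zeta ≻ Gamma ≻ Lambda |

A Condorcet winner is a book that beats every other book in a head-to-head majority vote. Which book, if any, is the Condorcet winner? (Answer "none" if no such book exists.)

Head-to-head results (15 members):
Beta vs Epsilon: 9 to 6, Beta.
Beta vs Zeta: Beta preferred on 4+3 = 7 ballots; Zeta wins 8–7.
Beta vs Lambda: Beta preferred on 5+4+3 = 12 ballots; Beta wins 12–3.
Beta vs Tau: Beta is ranked higher on 5+4 = 9 ballots, Tau on 6. Beta wins 9–6.
Beta vs Gamma: 5+4+3 = 12 for Beta, 3 for Gamma — Beta by 12–3.
Epsilon vs Zeta: Epsilon preferred on 3+4+3 = 10 ballots; Epsilon wins 10–5.
Epsilon vs Lambda: 12 to 3, Epsilon.
Epsilon vs Tau: 12 to 3, Epsilon.
Epsilon vs Gamma: Epsilon is ranked higher on 5+3+4+3 = 15 ballots, Gamma on 0. Epsilon wins 15–0.
Zeta vs Lambda: Zeta is ranked higher on 5+4+3 = 12 ballots, Lambda on 3. Zeta wins 12–3.
Zeta vs Tau: 9 to 6, Zeta.
Zeta vs Gamma: 15 to 0, Zeta.
Lambda vs Tau: 3 to 12, Tau.
Lambda vs Gamma: 3 for Lambda, 12 for Gamma — Gamma by 12–3.
Tau vs Gamma: Tau is ranked higher on 5+3+3 = 11 ballots, Gamma on 4. Tau wins 11–4.
Each book drops at least one matchup (Beta loses to Zeta; Epsilon loses to Beta; Zeta loses to Epsilon; Lambda loses to Beta; Tau loses to Beta; Gamma loses to Beta); the cycle Beta beats Epsilon beats Zeta beats Beta rules out a Condorcet winner.

none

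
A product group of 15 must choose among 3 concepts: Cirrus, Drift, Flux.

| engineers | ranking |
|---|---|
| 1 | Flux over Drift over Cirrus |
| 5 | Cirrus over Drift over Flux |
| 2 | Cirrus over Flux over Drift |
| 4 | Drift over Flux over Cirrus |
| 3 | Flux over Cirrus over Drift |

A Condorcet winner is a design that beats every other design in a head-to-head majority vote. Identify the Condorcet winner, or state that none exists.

Head-to-head results (15 engineers):
Cirrus vs Drift: Cirrus, 10–5.
Cirrus vs Flux: Flux, 8–7.
Drift–Flux: Drift 9–6.
Each design drops at least one matchup (Cirrus loses to Flux; Drift loses to Cirrus; Flux loses to Drift); the cycle Cirrus > Drift > Flux > Cirrus rules out a Condorcet winner.

none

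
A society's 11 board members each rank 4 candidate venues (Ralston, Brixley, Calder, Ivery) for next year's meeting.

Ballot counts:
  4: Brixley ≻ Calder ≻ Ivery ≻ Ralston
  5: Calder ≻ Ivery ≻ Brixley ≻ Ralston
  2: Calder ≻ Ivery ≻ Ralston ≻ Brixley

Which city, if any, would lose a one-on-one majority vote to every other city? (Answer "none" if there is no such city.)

Ralston

Head-to-head results (11 organisers):
Ralston vs Brixley: Ralston is ranked higher on 2 ballots, Brixley on 9. Brixley wins 9–2.
Ralston vs Calder: 0 to 11, Calder.
Ralston–Ivery: Ivery 11–0.
Brixley vs Calder: Calder wins 7–4.
Brixley vs Ivery: 4 to 7, Ivery.
Calder vs Ivery: Calder, 11–0.
Only Ralston has no wins; Ralston is the Condorcet loser.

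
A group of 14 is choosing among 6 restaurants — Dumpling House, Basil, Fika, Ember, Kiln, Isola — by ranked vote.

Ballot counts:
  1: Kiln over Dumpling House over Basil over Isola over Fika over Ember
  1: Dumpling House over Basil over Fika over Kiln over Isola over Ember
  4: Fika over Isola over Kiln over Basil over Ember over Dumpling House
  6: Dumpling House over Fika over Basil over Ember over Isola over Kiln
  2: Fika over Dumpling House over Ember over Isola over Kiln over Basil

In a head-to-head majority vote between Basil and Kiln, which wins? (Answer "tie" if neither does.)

Ballots ranking Basil above Kiln: 1 + 6 = 7.
Ballots ranking Kiln above Basil: 14 − 7 = 7.
7–7: the pair ties.

tie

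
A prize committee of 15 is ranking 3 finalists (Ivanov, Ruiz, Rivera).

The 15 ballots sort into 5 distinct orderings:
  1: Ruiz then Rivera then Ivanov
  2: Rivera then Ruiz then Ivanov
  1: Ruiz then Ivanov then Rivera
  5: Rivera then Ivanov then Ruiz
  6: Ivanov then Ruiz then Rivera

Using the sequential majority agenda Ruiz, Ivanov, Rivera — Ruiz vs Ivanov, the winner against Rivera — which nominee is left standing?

Round 1: Ruiz vs Ivanov — 4–11, Ivanov advances.
Round 2: Ivanov vs Rivera — 7–8, Rivera advances.
The agenda winner is Rivera.

Rivera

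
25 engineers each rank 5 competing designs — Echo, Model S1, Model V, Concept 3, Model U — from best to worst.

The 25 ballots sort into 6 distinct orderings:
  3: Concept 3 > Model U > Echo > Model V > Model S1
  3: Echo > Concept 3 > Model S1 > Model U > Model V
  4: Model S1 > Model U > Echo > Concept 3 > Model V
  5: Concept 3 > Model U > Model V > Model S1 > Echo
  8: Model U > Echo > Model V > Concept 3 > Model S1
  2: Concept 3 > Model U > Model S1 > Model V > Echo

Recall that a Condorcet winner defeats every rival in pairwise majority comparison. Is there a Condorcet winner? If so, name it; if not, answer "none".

Pairwise majorities:
Echo vs Model S1: Echo preferred on 3+3+8 = 14 ballots; Echo wins 14–11.
Echo vs Model V: 18 to 7, Echo.
Echo vs Concept 3: Echo preferred on 3+4+8 = 15 ballots; Echo wins 15–10.
Echo vs Model U: 3 for Echo, 22 for Model U — Model U by 22–3.
Model S1 vs Model V: 9 to 16, Model V.
Model S1 vs Concept 3: Model S1 preferred on 4 ballots; Concept 3 wins 21–4.
Model S1 vs Model U: 3+4 = 7 for Model S1, 18 for Model U — Model U by 18–7.
Model V vs Concept 3: 8 for Model V, 17 for Concept 3 — Concept 3 by 17–8.
Model V vs Model U: Model V preferred on 0 ballots; Model U wins 25–0.
Concept 3 vs Model U: Concept 3 is ranked higher on 3+3+5+2 = 13 ballots, Model U on 12. Concept 3 wins 13–12.
No design is unbeaten: Echo loses to Model U; Model S1 loses to Echo; Model V loses to Echo; Concept 3 loses to Echo; Model U loses to Concept 3. In particular Echo → Concept 3 → Model U → Echo is a majority cycle — no Condorcet winner exists.

none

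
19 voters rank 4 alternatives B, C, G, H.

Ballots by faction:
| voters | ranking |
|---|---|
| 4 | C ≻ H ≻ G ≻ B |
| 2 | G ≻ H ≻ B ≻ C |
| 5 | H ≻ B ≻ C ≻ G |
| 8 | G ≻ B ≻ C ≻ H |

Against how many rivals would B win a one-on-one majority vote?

1

B against each rival (19 voters):
B vs C: 2+5+8 = 15 for B, 4 for C — B by 15–4.
B–G: G 14–5.
B vs H: B preferred on 8 ballots; H wins 11–8.
B beats C; loses to G, H — 1 pairwise win.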